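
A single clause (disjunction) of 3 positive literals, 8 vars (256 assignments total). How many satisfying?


Step 1: Total=2^8=256
Step 2: Unsat when all 3 false: 2^5=32
Step 3: Sat=256-32=224

224


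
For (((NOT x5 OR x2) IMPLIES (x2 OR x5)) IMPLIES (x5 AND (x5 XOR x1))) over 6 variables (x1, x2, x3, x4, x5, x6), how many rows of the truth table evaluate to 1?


Formula: (((NOT x5 OR x2) IMPLIES (x2 OR x5)) IMPLIES (x5 AND (x5 XOR x1))) over 6 vars (64 rows)
Evaluate each row (x1, x2, x3, x4, x5, x6 as bits, MSB first):
  row 0 [000000]: (((NOT 0 OR 0) IMPLIES (0 OR 0)) IMPLIES (0 AND (0 XOR 0))) -> 1
  row 1 [000001]: (((NOT 0 OR 0) IMPLIES (0 OR 0)) IMPLIES (0 AND (0 XOR 0))) -> 1
  row 2 [000010]: (((NOT 1 OR 0) IMPLIES (0 OR 1)) IMPLIES (1 AND (1 XOR 0))) -> 1
  row 3 [000011]: (((NOT 1 OR 0) IMPLIES (0 OR 1)) IMPLIES (1 AND (1 XOR 0))) -> 1
  row 4 [000100]: (((NOT 0 OR 0) IMPLIES (0 OR 0)) IMPLIES (0 AND (0 XOR 0))) -> 1
  (every remaining row is evaluated the same way; all 64 results are listed next)
Full result column, 8 rows per line (x1,x2,x3 fixed per line; x4,x5,x6 runs 000..111 left to right):
  rows 0-7 [x1,x2,x3=000]: 11111111  (ones: 8)
  rows 8-15 [x1,x2,x3=001]: 11111111  (ones: 8)
  rows 16-23 [x1,x2,x3=010]: 00110011  (ones: 4)
  rows 24-31 [x1,x2,x3=011]: 00110011  (ones: 4)
  rows 32-39 [x1,x2,x3=100]: 11001100  (ones: 4)
  rows 40-47 [x1,x2,x3=101]: 11001100  (ones: 4)
  rows 48-55 [x1,x2,x3=110]: 00000000  (ones: 0)
  rows 56-63 [x1,x2,x3=111]: 00000000  (ones: 0)
Count of 1-rows = 8+8+4+4+4+4+0+0 = 32

32


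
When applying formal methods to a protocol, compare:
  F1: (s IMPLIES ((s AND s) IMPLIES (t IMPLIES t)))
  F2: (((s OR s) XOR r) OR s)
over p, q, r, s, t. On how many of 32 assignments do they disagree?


F1 = (s IMPLIES ((s AND s) IMPLIES (t IMPLIES t)))
F2 = (((s OR s) XOR r) OR s)
Evaluate both on each of 32 rows (bits = p,q,r,s,t):
  row 0 [00000]: F1=1 F2=0 (differ) -> 1
  row 1 [00001]: F1=1 F2=0 (differ) -> 1
  row 2 [00010]: F1=1 F2=1 -> 0
  row 3 [00011]: F1=1 F2=1 -> 0
  row 4 [00100]: F1=1 F2=1 -> 0
  row 5 [00101]: F1=1 F2=1 -> 0
  row 6 [00110]: F1=1 F2=1 -> 0
  row 7 [00111]: F1=1 F2=1 -> 0
  row 8 [01000]: F1=1 F2=0 (differ) -> 1
  row 9 [01001]: F1=1 F2=0 (differ) -> 1
  row 10 [01010]: F1=1 F2=1 -> 0
  row 11 [01011]: F1=1 F2=1 -> 0
  row 12 [01100]: F1=1 F2=1 -> 0
  row 13 [01101]: F1=1 F2=1 -> 0
  row 14 [01110]: F1=1 F2=1 -> 0
  row 15 [01111]: F1=1 F2=1 -> 0
  row 16 [10000]: F1=1 F2=0 (differ) -> 1
  row 17 [10001]: F1=1 F2=0 (differ) -> 1
  row 18 [10010]: F1=1 F2=1 -> 0
  row 19 [10011]: F1=1 F2=1 -> 0
  row 20 [10100]: F1=1 F2=1 -> 0
  row 21 [10101]: F1=1 F2=1 -> 0
  row 22 [10110]: F1=1 F2=1 -> 0
  row 23 [10111]: F1=1 F2=1 -> 0
  row 24 [11000]: F1=1 F2=0 (differ) -> 1
  row 25 [11001]: F1=1 F2=0 (differ) -> 1
  row 26 [11010]: F1=1 F2=1 -> 0
  row 27 [11011]: F1=1 F2=1 -> 0
  row 28 [11100]: F1=1 F2=1 -> 0
  row 29 [11101]: F1=1 F2=1 -> 0
  row 30 [11110]: F1=1 F2=1 -> 0
  row 31 [11111]: F1=1 F2=1 -> 0
Full result column, 8 rows per line (p,q fixed per line; r,s,t runs 000..111 left to right):
  rows 0-7 [p,q=00]: 11000000  (ones: 2)
  rows 8-15 [p,q=01]: 11000000  (ones: 2)
  rows 16-23 [p,q=10]: 11000000  (ones: 2)
  rows 24-31 [p,q=11]: 11000000  (ones: 2)
Disagreements = 2+2+2+2 = 8

8


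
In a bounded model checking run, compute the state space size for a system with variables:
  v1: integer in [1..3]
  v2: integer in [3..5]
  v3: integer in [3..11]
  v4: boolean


State space = product of domain sizes of all variables.
Domain sizes:
  v1 (integer in [1..3]): 3
  v2 (integer in [3..5]): 3
  v3 (integer in [3..11]): 9
  v4 (boolean): 2
Product = 3 * 3 * 9 * 2 = 162

162


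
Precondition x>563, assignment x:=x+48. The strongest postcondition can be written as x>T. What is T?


Formula: sp(P, x:=E) = exists old_x. (x = E[old_x/x]) AND P[old_x/x] (old_x is the value of x before the assignment; eliminate old_x by solving x = E[old_x/x] for old_x)
Step 1: Precondition P: x>563, i.e. old_x > 563
Step 2: Assignment gives x = old_x + 48, so old_x = x - 48
Step 3: Substitute into P: x - 48 > 563
Step 4: Simplify: x > 563+48 = 611

611


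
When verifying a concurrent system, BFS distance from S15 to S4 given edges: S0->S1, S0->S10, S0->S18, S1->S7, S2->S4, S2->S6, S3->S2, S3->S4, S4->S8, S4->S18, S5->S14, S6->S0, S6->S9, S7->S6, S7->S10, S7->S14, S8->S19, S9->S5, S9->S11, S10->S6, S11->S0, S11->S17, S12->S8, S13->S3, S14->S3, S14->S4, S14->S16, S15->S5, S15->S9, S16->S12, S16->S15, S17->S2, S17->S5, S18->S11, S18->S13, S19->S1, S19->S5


BFS layer-by-layer from S15:
  dist 0: {S15}
  dist 1: {S5, S9}
  dist 2: {S11, S14}
  dist 3: {S0, S3, S4, S16, S17}
  -> S4 reached at distance 3
Shortest path length = 3

3


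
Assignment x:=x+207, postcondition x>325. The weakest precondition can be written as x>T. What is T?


Formula: wp(x:=E, P) = P[E/x] (substitute E for x in postcondition)
Step 1: Postcondition: x>325
Step 2: Substitute x+207 for x: x+207>325
Step 3: Solve for x: x > 325-207 = 118

118


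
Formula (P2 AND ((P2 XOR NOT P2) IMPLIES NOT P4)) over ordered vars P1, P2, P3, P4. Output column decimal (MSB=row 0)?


Formula: (P2 AND ((P2 XOR NOT P2) IMPLIES NOT P4)) over P1, P2, P3, P4 (16 rows)
Evaluate each row (bits = P1,P2,P3,P4, MSB first):
  row 0 [0000]: (0 AND ((0 XOR NOT 0) IMPLIES NOT 0)) -> 0
  row 1 [0001]: (0 AND ((0 XOR NOT 0) IMPLIES NOT 1)) -> 0
  row 2 [0010]: (0 AND ((0 XOR NOT 0) IMPLIES NOT 0)) -> 0
  row 3 [0011]: (0 AND ((0 XOR NOT 0) IMPLIES NOT 1)) -> 0
  row 4 [0100]: (1 AND ((1 XOR NOT 1) IMPLIES NOT 0)) -> 1
  row 5 [0101]: (1 AND ((1 XOR NOT 1) IMPLIES NOT 1)) -> 0
  row 6 [0110]: (1 AND ((1 XOR NOT 1) IMPLIES NOT 0)) -> 1
  row 7 [0111]: (1 AND ((1 XOR NOT 1) IMPLIES NOT 1)) -> 0
  row 8 [1000]: (0 AND ((0 XOR NOT 0) IMPLIES NOT 0)) -> 0
  row 9 [1001]: (0 AND ((0 XOR NOT 0) IMPLIES NOT 1)) -> 0
  row 10 [1010]: (0 AND ((0 XOR NOT 0) IMPLIES NOT 0)) -> 0
  row 11 [1011]: (0 AND ((0 XOR NOT 0) IMPLIES NOT 1)) -> 0
  row 12 [1100]: (1 AND ((1 XOR NOT 1) IMPLIES NOT 0)) -> 1
  row 13 [1101]: (1 AND ((1 XOR NOT 1) IMPLIES NOT 1)) -> 0
  row 14 [1110]: (1 AND ((1 XOR NOT 1) IMPLIES NOT 0)) -> 1
  row 15 [1111]: (1 AND ((1 XOR NOT 1) IMPLIES NOT 1)) -> 0
Full result column, 4 rows per line (P1,P2 fixed per line; P3,P4 runs 00..11 left to right):
  rows 0-3 [P1,P2=00]: 0000  = hex 0
  rows 4-7 [P1,P2=01]: 1010  = hex A
  rows 8-11 [P1,P2=10]: 0000  = hex 0
  rows 12-15 [P1,P2=11]: 1010  = hex A
Output column (row 0 .. row 15) = 0000101000001010
Output column grouped in 4s = 0000 1010 0000 1010 = 0x0A0A
Convert to decimal digit by digit (value = value*16 + digit):
  0 -> 0
  0*16 + 10 (A) = 10
  10*16 + 0 = 160
  160*16 + 10 (A) = 2570
Decimal = 2570

2570


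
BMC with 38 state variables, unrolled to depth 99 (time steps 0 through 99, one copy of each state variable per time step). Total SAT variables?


BMC unrolls to depth k, creating one copy of each state var for steps 0..k.
Step count = 99 + 1 = 100 (steps 0 through 99)
Vars per step = 38
Total = 38 * 100 = 3800

3800


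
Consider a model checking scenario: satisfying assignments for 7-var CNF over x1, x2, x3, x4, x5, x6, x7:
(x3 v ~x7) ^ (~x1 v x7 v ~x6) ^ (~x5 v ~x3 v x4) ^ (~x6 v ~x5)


CNF with 4 clauses over 7 vars (128 assignments).
An assignment satisfies CNF iff every clause has >=1 true literal.
Check each row (bits = x1,x2,x3,x4,x5,x6,x7; clause T/F shown):
  row 0 [0000000]: clauses=TTTT -> 1
  row 1 [0000001]: clauses=FTTT -> 0
  row 2 [0000010]: clauses=TTTT -> 1
  row 3 [0000011]: clauses=FTTT -> 0
  row 4 [0000100]: clauses=TTTT -> 1
  (every remaining row is evaluated the same way; all 128 results are listed next)
Full result column, 8 rows per line (x1,x2,x3,x4 fixed per line; x5,x6,x7 runs 000..111 left to right):
  rows 0-7 [x1,x2,x3,x4=0000]: 10101000  (ones: 3)
  rows 8-15 [x1,x2,x3,x4=0001]: 10101000  (ones: 3)
  rows 16-23 [x1,x2,x3,x4=0010]: 11110000  (ones: 4)
  rows 24-31 [x1,x2,x3,x4=0011]: 11111100  (ones: 6)
  rows 32-39 [x1,x2,x3,x4=0100]: 10101000  (ones: 3)
  rows 40-47 [x1,x2,x3,x4=0101]: 10101000  (ones: 3)
  rows 48-55 [x1,x2,x3,x4=0110]: 11110000  (ones: 4)
  rows 56-63 [x1,x2,x3,x4=0111]: 11111100  (ones: 6)
  rows 64-71 [x1,x2,x3,x4=1000]: 10001000  (ones: 2)
  rows 72-79 [x1,x2,x3,x4=1001]: 10001000  (ones: 2)
  rows 80-87 [x1,x2,x3,x4=1010]: 11010000  (ones: 3)
  rows 88-95 [x1,x2,x3,x4=1011]: 11011100  (ones: 5)
  rows 96-103 [x1,x2,x3,x4=1100]: 10001000  (ones: 2)
  rows 104-111 [x1,x2,x3,x4=1101]: 10001000  (ones: 2)
  rows 112-119 [x1,x2,x3,x4=1110]: 11010000  (ones: 3)
  rows 120-127 [x1,x2,x3,x4=1111]: 11011100  (ones: 5)
Satisfying assignments = 3+3+4+6+3+3+4+6+2+2+3+5+2+2+3+5 = 56

56


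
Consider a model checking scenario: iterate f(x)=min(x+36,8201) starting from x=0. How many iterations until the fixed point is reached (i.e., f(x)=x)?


Step 1: x=0, cap=8201, increment=36
Step 2: x grows by 36 each step until capped at 8201; fixed point is x=8201
Step 3: iterations = ceil(8201/36) = 228

228


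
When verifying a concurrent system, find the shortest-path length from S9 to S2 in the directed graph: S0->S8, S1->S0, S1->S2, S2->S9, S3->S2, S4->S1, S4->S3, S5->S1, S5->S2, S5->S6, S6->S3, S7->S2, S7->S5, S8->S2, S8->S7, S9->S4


BFS layer-by-layer from S9:
  dist 0: {S9}
  dist 1: {S4}
  dist 2: {S1, S3}
  dist 3: {S0, S2}
  -> S2 reached at distance 3
Shortest path length = 3

3


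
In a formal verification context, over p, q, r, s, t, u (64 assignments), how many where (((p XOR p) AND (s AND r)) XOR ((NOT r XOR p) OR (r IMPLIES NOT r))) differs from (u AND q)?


F1 = (((p XOR p) AND (s AND r)) XOR ((NOT r XOR p) OR (r IMPLIES NOT r)))
F2 = (u AND q)
Evaluate both on each of 64 rows (bits = p,q,r,s,t,u):
  row 0 [000000]: F1=1 F2=0 (differ) -> 1
  row 1 [000001]: F1=1 F2=0 (differ) -> 1
  row 2 [000010]: F1=1 F2=0 (differ) -> 1
  row 3 [000011]: F1=1 F2=0 (differ) -> 1
  row 4 [000100]: F1=1 F2=0 (differ) -> 1
  (every remaining row is evaluated the same way; all 64 results are listed next)
Full result column, 8 rows per line (p,q,r fixed per line; s,t,u runs 000..111 left to right):
  rows 0-7 [p,q,r=000]: 11111111  (ones: 8)
  rows 8-15 [p,q,r=001]: 00000000  (ones: 0)
  rows 16-23 [p,q,r=010]: 10101010  (ones: 4)
  rows 24-31 [p,q,r=011]: 01010101  (ones: 4)
  rows 32-39 [p,q,r=100]: 11111111  (ones: 8)
  rows 40-47 [p,q,r=101]: 11111111  (ones: 8)
  rows 48-55 [p,q,r=110]: 10101010  (ones: 4)
  rows 56-63 [p,q,r=111]: 10101010  (ones: 4)
Disagreements = 8+0+4+4+8+8+4+4 = 40

40


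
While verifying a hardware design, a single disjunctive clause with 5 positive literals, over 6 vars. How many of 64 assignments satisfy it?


Step 1: Total=2^6=64
Step 2: Unsat when all 5 false: 2^1=2
Step 3: Sat=64-2=62

62


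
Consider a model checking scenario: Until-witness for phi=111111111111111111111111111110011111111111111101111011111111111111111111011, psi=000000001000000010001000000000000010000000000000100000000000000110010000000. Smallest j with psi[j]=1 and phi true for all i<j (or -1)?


(phi U psi) at 0: need smallest j with psi[j]=1 and phi[i]=1 for all i in [0,j).
Scan from step 0:
  step 0: phi=1, psi=0 -> continue
  step 1: phi=1, psi=0 -> continue
  step 2: phi=1, psi=0 -> continue
  step 3: phi=1, psi=0 -> continue
  step 8: psi=1 and phi held for [0,8) -> witness found
Witness step = 8

8


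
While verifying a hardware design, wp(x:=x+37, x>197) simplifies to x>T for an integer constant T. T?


Formula: wp(x:=E, P) = P[E/x] (substitute E for x in postcondition)
Step 1: Postcondition: x>197
Step 2: Substitute x+37 for x: x+37>197
Step 3: Solve for x: x > 197-37 = 160

160


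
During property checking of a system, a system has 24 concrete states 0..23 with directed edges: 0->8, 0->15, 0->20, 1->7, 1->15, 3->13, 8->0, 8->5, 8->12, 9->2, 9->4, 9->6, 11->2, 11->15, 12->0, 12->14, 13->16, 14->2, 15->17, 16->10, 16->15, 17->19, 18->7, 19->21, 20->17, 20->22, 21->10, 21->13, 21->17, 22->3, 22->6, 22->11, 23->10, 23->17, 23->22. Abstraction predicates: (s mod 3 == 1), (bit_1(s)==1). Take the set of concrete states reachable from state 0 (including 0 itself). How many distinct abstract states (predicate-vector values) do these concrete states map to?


BFS from 0:
Concrete reachable: {0, 2, 3, 5, 6, 8, 10, 11, 12, 13, 14, 15, 16, 17, 19, 20, 21, 22}
Abstract via predicates (s mod 3 == 1), (bit_1(s)==1):
  (0,0) <- {0, 5, 8, 12, 17, 20, 21}
  (0,1) <- {2, 3, 6, 11, 14, 15}
  (1,0) <- {13, 16}
  (1,1) <- {10, 19, 22}
Distinct abstract states = 4

4


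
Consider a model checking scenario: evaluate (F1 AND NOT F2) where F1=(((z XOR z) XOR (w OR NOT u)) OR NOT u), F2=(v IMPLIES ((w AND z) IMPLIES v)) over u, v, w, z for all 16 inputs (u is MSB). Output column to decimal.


F1 = (((z XOR z) XOR (w OR NOT u)) OR NOT u)
F2 = (v IMPLIES ((w AND z) IMPLIES v))
Counterexample to F1=>F2 is where F1=1 and F2=0.
Evaluate each row (bits = u,v,w,z, MSB first):
  row 0 [0000]: F1=1 F2=1 -> F1&~F2 -> 0
  row 1 [0001]: F1=1 F2=1 -> F1&~F2 -> 0
  row 2 [0010]: F1=1 F2=1 -> F1&~F2 -> 0
  row 3 [0011]: F1=1 F2=1 -> F1&~F2 -> 0
  row 4 [0100]: F1=1 F2=1 -> F1&~F2 -> 0
  row 5 [0101]: F1=1 F2=1 -> F1&~F2 -> 0
  row 6 [0110]: F1=1 F2=1 -> F1&~F2 -> 0
  row 7 [0111]: F1=1 F2=1 -> F1&~F2 -> 0
  row 8 [1000]: F1=0 F2=1 -> F1&~F2 -> 0
  row 9 [1001]: F1=0 F2=1 -> F1&~F2 -> 0
  row 10 [1010]: F1=1 F2=1 -> F1&~F2 -> 0
  row 11 [1011]: F1=1 F2=1 -> F1&~F2 -> 0
  row 12 [1100]: F1=0 F2=1 -> F1&~F2 -> 0
  row 13 [1101]: F1=0 F2=1 -> F1&~F2 -> 0
  row 14 [1110]: F1=1 F2=1 -> F1&~F2 -> 0
  row 15 [1111]: F1=1 F2=1 -> F1&~F2 -> 0
Full result column, 4 rows per line (u,v fixed per line; w,z runs 00..11 left to right):
  rows 0-3 [u,v=00]: 0000  = hex 0
  rows 4-7 [u,v=01]: 0000  = hex 0
  rows 8-11 [u,v=10]: 0000  = hex 0
  rows 12-15 [u,v=11]: 0000  = hex 0
Counterexample vector (row 0 .. row 15) = 0000000000000000
Output column grouped in 4s = 0000 0000 0000 0000 = 0x0000
Convert to decimal digit by digit (value = value*16 + digit):
  0 -> 0
  0*16 + 0 = 0
  0*16 + 0 = 0
  0*16 + 0 = 0
Decimal = 0

0


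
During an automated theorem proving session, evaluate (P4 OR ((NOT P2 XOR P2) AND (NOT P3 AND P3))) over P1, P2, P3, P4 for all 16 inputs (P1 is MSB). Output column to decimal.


Formula: (P4 OR ((NOT P2 XOR P2) AND (NOT P3 AND P3))) over P1, P2, P3, P4 (16 rows)
Evaluate each row (bits = P1,P2,P3,P4, MSB first):
  row 0 [0000]: (0 OR ((NOT 0 XOR 0) AND (NOT 0 AND 0))) -> 0
  row 1 [0001]: (1 OR ((NOT 0 XOR 0) AND (NOT 0 AND 0))) -> 1
  row 2 [0010]: (0 OR ((NOT 0 XOR 0) AND (NOT 1 AND 1))) -> 0
  row 3 [0011]: (1 OR ((NOT 0 XOR 0) AND (NOT 1 AND 1))) -> 1
  row 4 [0100]: (0 OR ((NOT 1 XOR 1) AND (NOT 0 AND 0))) -> 0
  row 5 [0101]: (1 OR ((NOT 1 XOR 1) AND (NOT 0 AND 0))) -> 1
  row 6 [0110]: (0 OR ((NOT 1 XOR 1) AND (NOT 1 AND 1))) -> 0
  row 7 [0111]: (1 OR ((NOT 1 XOR 1) AND (NOT 1 AND 1))) -> 1
  row 8 [1000]: (0 OR ((NOT 0 XOR 0) AND (NOT 0 AND 0))) -> 0
  row 9 [1001]: (1 OR ((NOT 0 XOR 0) AND (NOT 0 AND 0))) -> 1
  row 10 [1010]: (0 OR ((NOT 0 XOR 0) AND (NOT 1 AND 1))) -> 0
  row 11 [1011]: (1 OR ((NOT 0 XOR 0) AND (NOT 1 AND 1))) -> 1
  row 12 [1100]: (0 OR ((NOT 1 XOR 1) AND (NOT 0 AND 0))) -> 0
  row 13 [1101]: (1 OR ((NOT 1 XOR 1) AND (NOT 0 AND 0))) -> 1
  row 14 [1110]: (0 OR ((NOT 1 XOR 1) AND (NOT 1 AND 1))) -> 0
  row 15 [1111]: (1 OR ((NOT 1 XOR 1) AND (NOT 1 AND 1))) -> 1
Full result column, 4 rows per line (P1,P2 fixed per line; P3,P4 runs 00..11 left to right):
  rows 0-3 [P1,P2=00]: 0101  = hex 5
  rows 4-7 [P1,P2=01]: 0101  = hex 5
  rows 8-11 [P1,P2=10]: 0101  = hex 5
  rows 12-15 [P1,P2=11]: 0101  = hex 5
Output column (row 0 .. row 15) = 0101010101010101
Output column grouped in 4s = 0101 0101 0101 0101 = 0x5555
Convert to decimal digit by digit (value = value*16 + digit):
  5 -> 5
  5*16 + 5 = 85
  85*16 + 5 = 1365
  1365*16 + 5 = 21845
Decimal = 21845

21845


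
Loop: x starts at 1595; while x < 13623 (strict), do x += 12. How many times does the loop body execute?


Step 1: x goes from 1595 toward 13623 by 12; the body runs while x<13623, so iterations = ceil((bound-start)/step)
Step 2: Distance=12028
Step 3: ceil(12028/12)=1003

1003


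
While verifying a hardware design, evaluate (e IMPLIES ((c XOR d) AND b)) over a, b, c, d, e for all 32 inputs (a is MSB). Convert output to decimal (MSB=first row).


Formula: (e IMPLIES ((c XOR d) AND b)) over a, b, c, d, e (32 rows)
Evaluate each row (bits = a,b,c,d,e, MSB first):
  row 0 [00000]: (0 IMPLIES ((0 XOR 0) AND 0)) -> 1
  row 1 [00001]: (1 IMPLIES ((0 XOR 0) AND 0)) -> 0
  row 2 [00010]: (0 IMPLIES ((0 XOR 1) AND 0)) -> 1
  row 3 [00011]: (1 IMPLIES ((0 XOR 1) AND 0)) -> 0
  row 4 [00100]: (0 IMPLIES ((1 XOR 0) AND 0)) -> 1
  row 5 [00101]: (1 IMPLIES ((1 XOR 0) AND 0)) -> 0
  row 6 [00110]: (0 IMPLIES ((1 XOR 1) AND 0)) -> 1
  row 7 [00111]: (1 IMPLIES ((1 XOR 1) AND 0)) -> 0
  row 8 [01000]: (0 IMPLIES ((0 XOR 0) AND 1)) -> 1
  row 9 [01001]: (1 IMPLIES ((0 XOR 0) AND 1)) -> 0
  row 10 [01010]: (0 IMPLIES ((0 XOR 1) AND 1)) -> 1
  row 11 [01011]: (1 IMPLIES ((0 XOR 1) AND 1)) -> 1
  row 12 [01100]: (0 IMPLIES ((1 XOR 0) AND 1)) -> 1
  row 13 [01101]: (1 IMPLIES ((1 XOR 0) AND 1)) -> 1
  row 14 [01110]: (0 IMPLIES ((1 XOR 1) AND 1)) -> 1
  row 15 [01111]: (1 IMPLIES ((1 XOR 1) AND 1)) -> 0
  row 16 [10000]: (0 IMPLIES ((0 XOR 0) AND 0)) -> 1
  row 17 [10001]: (1 IMPLIES ((0 XOR 0) AND 0)) -> 0
  row 18 [10010]: (0 IMPLIES ((0 XOR 1) AND 0)) -> 1
  row 19 [10011]: (1 IMPLIES ((0 XOR 1) AND 0)) -> 0
  row 20 [10100]: (0 IMPLIES ((1 XOR 0) AND 0)) -> 1
  row 21 [10101]: (1 IMPLIES ((1 XOR 0) AND 0)) -> 0
  row 22 [10110]: (0 IMPLIES ((1 XOR 1) AND 0)) -> 1
  row 23 [10111]: (1 IMPLIES ((1 XOR 1) AND 0)) -> 0
  row 24 [11000]: (0 IMPLIES ((0 XOR 0) AND 1)) -> 1
  row 25 [11001]: (1 IMPLIES ((0 XOR 0) AND 1)) -> 0
  row 26 [11010]: (0 IMPLIES ((0 XOR 1) AND 1)) -> 1
  row 27 [11011]: (1 IMPLIES ((0 XOR 1) AND 1)) -> 1
  row 28 [11100]: (0 IMPLIES ((1 XOR 0) AND 1)) -> 1
  row 29 [11101]: (1 IMPLIES ((1 XOR 0) AND 1)) -> 1
  row 30 [11110]: (0 IMPLIES ((1 XOR 1) AND 1)) -> 1
  row 31 [11111]: (1 IMPLIES ((1 XOR 1) AND 1)) -> 0
Full result column, 4 rows per line (a,b,c fixed per line; d,e runs 00..11 left to right):
  rows 0-3 [a,b,c=000]: 1010  = hex A
  rows 4-7 [a,b,c=001]: 1010  = hex A
  rows 8-11 [a,b,c=010]: 1011  = hex B
  rows 12-15 [a,b,c=011]: 1110  = hex E
  rows 16-19 [a,b,c=100]: 1010  = hex A
  rows 20-23 [a,b,c=101]: 1010  = hex A
  rows 24-27 [a,b,c=110]: 1011  = hex B
  rows 28-31 [a,b,c=111]: 1110  = hex E
Output column (row 0 .. row 31) = 10101010101111101010101010111110
Output column grouped in 4s = 1010 1010 1011 1110 1010 1010 1011 1110 = 0xAABEAABE
Convert to decimal digit by digit (value = value*16 + digit):
  A -> 10
  10*16 + 10 (A) = 170
  170*16 + 11 (B) = 2731
  2731*16 + 14 (E) = 43710
  43710*16 + 10 (A) = 699370
  699370*16 + 10 (A) = 11189930
  11189930*16 + 11 (B) = 179038891
  179038891*16 + 14 (E) = 2864622270
Decimal = 2864622270

2864622270


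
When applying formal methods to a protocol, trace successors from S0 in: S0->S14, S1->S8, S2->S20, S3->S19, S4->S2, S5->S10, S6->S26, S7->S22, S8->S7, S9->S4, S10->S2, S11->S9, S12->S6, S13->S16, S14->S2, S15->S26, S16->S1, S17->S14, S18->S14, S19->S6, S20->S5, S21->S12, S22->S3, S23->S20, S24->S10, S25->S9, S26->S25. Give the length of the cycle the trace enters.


Trace from S0 until a state repeats:
  S0 -> S14 -> S2 -> S20 -> S5 -> S10 -> S2
S2 first seen at step 2, revisited at step 6.
Cycle length = 6 - 2 = 4

4


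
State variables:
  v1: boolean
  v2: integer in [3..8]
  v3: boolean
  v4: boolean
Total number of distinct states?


State space = product of domain sizes of all variables.
Domain sizes:
  v1 (boolean): 2
  v2 (integer in [3..8]): 6
  v3 (boolean): 2
  v4 (boolean): 2
Product = 2 * 6 * 2 * 2 = 48

48


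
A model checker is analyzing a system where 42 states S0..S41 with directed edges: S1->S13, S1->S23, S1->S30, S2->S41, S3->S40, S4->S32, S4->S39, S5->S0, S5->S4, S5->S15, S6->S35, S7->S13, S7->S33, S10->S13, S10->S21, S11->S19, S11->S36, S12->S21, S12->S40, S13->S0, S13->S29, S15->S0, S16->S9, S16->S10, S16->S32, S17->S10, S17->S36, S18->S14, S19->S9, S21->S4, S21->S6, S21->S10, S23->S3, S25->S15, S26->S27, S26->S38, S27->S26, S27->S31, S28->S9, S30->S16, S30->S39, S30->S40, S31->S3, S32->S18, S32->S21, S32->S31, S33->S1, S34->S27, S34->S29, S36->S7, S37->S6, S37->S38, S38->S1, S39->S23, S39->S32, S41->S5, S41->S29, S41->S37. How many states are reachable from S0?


BFS from S0:
  layer 0: {S0}
Reachable set: {S0}
Count = 1

1


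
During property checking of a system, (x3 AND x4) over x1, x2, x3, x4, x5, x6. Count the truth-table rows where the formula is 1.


Formula: (x3 AND x4) over 6 vars (64 rows)
Evaluate each row (x1, x2, x3, x4, x5, x6 as bits, MSB first):
  row 0 [000000]: (0 AND 0) -> 0
  row 1 [000001]: (0 AND 0) -> 0
  row 2 [000010]: (0 AND 0) -> 0
  row 3 [000011]: (0 AND 0) -> 0
  row 4 [000100]: (0 AND 1) -> 0
  (every remaining row is evaluated the same way; all 64 results are listed next)
Full result column, 8 rows per line (x1,x2,x3 fixed per line; x4,x5,x6 runs 000..111 left to right):
  rows 0-7 [x1,x2,x3=000]: 00000000  (ones: 0)
  rows 8-15 [x1,x2,x3=001]: 00001111  (ones: 4)
  rows 16-23 [x1,x2,x3=010]: 00000000  (ones: 0)
  rows 24-31 [x1,x2,x3=011]: 00001111  (ones: 4)
  rows 32-39 [x1,x2,x3=100]: 00000000  (ones: 0)
  rows 40-47 [x1,x2,x3=101]: 00001111  (ones: 4)
  rows 48-55 [x1,x2,x3=110]: 00000000  (ones: 0)
  rows 56-63 [x1,x2,x3=111]: 00001111  (ones: 4)
Count of 1-rows = 0+4+0+4+0+4+0+4 = 16

16


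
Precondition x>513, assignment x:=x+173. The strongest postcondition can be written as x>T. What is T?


Formula: sp(P, x:=E) = exists old_x. (x = E[old_x/x]) AND P[old_x/x] (old_x is the value of x before the assignment; eliminate old_x by solving x = E[old_x/x] for old_x)
Step 1: Precondition P: x>513, i.e. old_x > 513
Step 2: Assignment gives x = old_x + 173, so old_x = x - 173
Step 3: Substitute into P: x - 173 > 513
Step 4: Simplify: x > 513+173 = 686

686


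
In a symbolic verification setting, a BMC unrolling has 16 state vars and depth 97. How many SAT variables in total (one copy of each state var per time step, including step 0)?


BMC unrolls to depth k, creating one copy of each state var for steps 0..k.
Step count = 97 + 1 = 98 (steps 0 through 97)
Vars per step = 16
Total = 16 * 98 = 1568

1568


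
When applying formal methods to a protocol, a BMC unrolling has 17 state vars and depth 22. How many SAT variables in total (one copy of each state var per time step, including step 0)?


BMC unrolls to depth k, creating one copy of each state var for steps 0..k.
Step count = 22 + 1 = 23 (steps 0 through 22)
Vars per step = 17
Total = 17 * 23 = 391

391


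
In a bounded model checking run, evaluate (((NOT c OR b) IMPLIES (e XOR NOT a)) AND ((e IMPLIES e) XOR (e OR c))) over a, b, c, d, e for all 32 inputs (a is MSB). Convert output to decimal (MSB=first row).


Formula: (((NOT c OR b) IMPLIES (e XOR NOT a)) AND ((e IMPLIES e) XOR (e OR c))) over a, b, c, d, e (32 rows)
Evaluate each row (bits = a,b,c,d,e, MSB first):
  row 0 [00000]: (((NOT 0 OR 0) IMPLIES (0 XOR NOT 0)) AND ((0 IMPLIES 0) XOR (0 OR 0))) -> 1
  row 1 [00001]: (((NOT 0 OR 0) IMPLIES (1 XOR NOT 0)) AND ((1 IMPLIES 1) XOR (1 OR 0))) -> 0
  row 2 [00010]: (((NOT 0 OR 0) IMPLIES (0 XOR NOT 0)) AND ((0 IMPLIES 0) XOR (0 OR 0))) -> 1
  row 3 [00011]: (((NOT 0 OR 0) IMPLIES (1 XOR NOT 0)) AND ((1 IMPLIES 1) XOR (1 OR 0))) -> 0
  row 4 [00100]: (((NOT 1 OR 0) IMPLIES (0 XOR NOT 0)) AND ((0 IMPLIES 0) XOR (0 OR 1))) -> 0
  row 5 [00101]: (((NOT 1 OR 0) IMPLIES (1 XOR NOT 0)) AND ((1 IMPLIES 1) XOR (1 OR 1))) -> 0
  row 6 [00110]: (((NOT 1 OR 0) IMPLIES (0 XOR NOT 0)) AND ((0 IMPLIES 0) XOR (0 OR 1))) -> 0
  row 7 [00111]: (((NOT 1 OR 0) IMPLIES (1 XOR NOT 0)) AND ((1 IMPLIES 1) XOR (1 OR 1))) -> 0
  row 8 [01000]: (((NOT 0 OR 1) IMPLIES (0 XOR NOT 0)) AND ((0 IMPLIES 0) XOR (0 OR 0))) -> 1
  row 9 [01001]: (((NOT 0 OR 1) IMPLIES (1 XOR NOT 0)) AND ((1 IMPLIES 1) XOR (1 OR 0))) -> 0
  row 10 [01010]: (((NOT 0 OR 1) IMPLIES (0 XOR NOT 0)) AND ((0 IMPLIES 0) XOR (0 OR 0))) -> 1
  row 11 [01011]: (((NOT 0 OR 1) IMPLIES (1 XOR NOT 0)) AND ((1 IMPLIES 1) XOR (1 OR 0))) -> 0
  row 12 [01100]: (((NOT 1 OR 1) IMPLIES (0 XOR NOT 0)) AND ((0 IMPLIES 0) XOR (0 OR 1))) -> 0
  row 13 [01101]: (((NOT 1 OR 1) IMPLIES (1 XOR NOT 0)) AND ((1 IMPLIES 1) XOR (1 OR 1))) -> 0
  row 14 [01110]: (((NOT 1 OR 1) IMPLIES (0 XOR NOT 0)) AND ((0 IMPLIES 0) XOR (0 OR 1))) -> 0
  row 15 [01111]: (((NOT 1 OR 1) IMPLIES (1 XOR NOT 0)) AND ((1 IMPLIES 1) XOR (1 OR 1))) -> 0
  row 16 [10000]: (((NOT 0 OR 0) IMPLIES (0 XOR NOT 1)) AND ((0 IMPLIES 0) XOR (0 OR 0))) -> 0
  row 17 [10001]: (((NOT 0 OR 0) IMPLIES (1 XOR NOT 1)) AND ((1 IMPLIES 1) XOR (1 OR 0))) -> 0
  row 18 [10010]: (((NOT 0 OR 0) IMPLIES (0 XOR NOT 1)) AND ((0 IMPLIES 0) XOR (0 OR 0))) -> 0
  row 19 [10011]: (((NOT 0 OR 0) IMPLIES (1 XOR NOT 1)) AND ((1 IMPLIES 1) XOR (1 OR 0))) -> 0
  row 20 [10100]: (((NOT 1 OR 0) IMPLIES (0 XOR NOT 1)) AND ((0 IMPLIES 0) XOR (0 OR 1))) -> 0
  row 21 [10101]: (((NOT 1 OR 0) IMPLIES (1 XOR NOT 1)) AND ((1 IMPLIES 1) XOR (1 OR 1))) -> 0
  row 22 [10110]: (((NOT 1 OR 0) IMPLIES (0 XOR NOT 1)) AND ((0 IMPLIES 0) XOR (0 OR 1))) -> 0
  row 23 [10111]: (((NOT 1 OR 0) IMPLIES (1 XOR NOT 1)) AND ((1 IMPLIES 1) XOR (1 OR 1))) -> 0
  row 24 [11000]: (((NOT 0 OR 1) IMPLIES (0 XOR NOT 1)) AND ((0 IMPLIES 0) XOR (0 OR 0))) -> 0
  row 25 [11001]: (((NOT 0 OR 1) IMPLIES (1 XOR NOT 1)) AND ((1 IMPLIES 1) XOR (1 OR 0))) -> 0
  row 26 [11010]: (((NOT 0 OR 1) IMPLIES (0 XOR NOT 1)) AND ((0 IMPLIES 0) XOR (0 OR 0))) -> 0
  row 27 [11011]: (((NOT 0 OR 1) IMPLIES (1 XOR NOT 1)) AND ((1 IMPLIES 1) XOR (1 OR 0))) -> 0
  row 28 [11100]: (((NOT 1 OR 1) IMPLIES (0 XOR NOT 1)) AND ((0 IMPLIES 0) XOR (0 OR 1))) -> 0
  row 29 [11101]: (((NOT 1 OR 1) IMPLIES (1 XOR NOT 1)) AND ((1 IMPLIES 1) XOR (1 OR 1))) -> 0
  row 30 [11110]: (((NOT 1 OR 1) IMPLIES (0 XOR NOT 1)) AND ((0 IMPLIES 0) XOR (0 OR 1))) -> 0
  row 31 [11111]: (((NOT 1 OR 1) IMPLIES (1 XOR NOT 1)) AND ((1 IMPLIES 1) XOR (1 OR 1))) -> 0
Full result column, 4 rows per line (a,b,c fixed per line; d,e runs 00..11 left to right):
  rows 0-3 [a,b,c=000]: 1010  = hex A
  rows 4-7 [a,b,c=001]: 0000  = hex 0
  rows 8-11 [a,b,c=010]: 1010  = hex A
  rows 12-15 [a,b,c=011]: 0000  = hex 0
  rows 16-19 [a,b,c=100]: 0000  = hex 0
  rows 20-23 [a,b,c=101]: 0000  = hex 0
  rows 24-27 [a,b,c=110]: 0000  = hex 0
  rows 28-31 [a,b,c=111]: 0000  = hex 0
Output column (row 0 .. row 31) = 10100000101000000000000000000000
Output column grouped in 4s = 1010 0000 1010 0000 0000 0000 0000 0000 = 0xA0A00000
Convert to decimal digit by digit (value = value*16 + digit):
  A -> 10
  10*16 + 0 = 160
  160*16 + 10 (A) = 2570
  2570*16 + 0 = 41120
  41120*16 + 0 = 657920
  657920*16 + 0 = 10526720
  10526720*16 + 0 = 168427520
  168427520*16 + 0 = 2694840320
Decimal = 2694840320

2694840320


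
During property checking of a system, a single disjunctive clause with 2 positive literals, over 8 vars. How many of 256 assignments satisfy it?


Step 1: Total=2^8=256
Step 2: Unsat when all 2 false: 2^6=64
Step 3: Sat=256-64=192

192


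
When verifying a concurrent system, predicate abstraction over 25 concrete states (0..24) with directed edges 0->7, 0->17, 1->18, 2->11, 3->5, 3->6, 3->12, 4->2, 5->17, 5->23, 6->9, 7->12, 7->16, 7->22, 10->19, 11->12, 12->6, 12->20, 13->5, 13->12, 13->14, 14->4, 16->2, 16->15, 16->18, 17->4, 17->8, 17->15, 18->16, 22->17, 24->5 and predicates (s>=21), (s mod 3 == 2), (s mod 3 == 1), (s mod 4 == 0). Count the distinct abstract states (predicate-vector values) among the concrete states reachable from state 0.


BFS from 0:
Concrete reachable: {0, 2, 4, 6, 7, 8, 9, 11, 12, 15, 16, 17, 18, 20, 22}
Abstract via predicates (s>=21), (s mod 3 == 2), (s mod 3 == 1), (s mod 4 == 0):
  (0,0,0,0) <- {6, 9, 15, 18}
  (0,0,0,1) <- {0, 12}
  (0,0,1,0) <- {7}
  (0,0,1,1) <- {4, 16}
  (0,1,0,0) <- {2, 11, 17}
  (0,1,0,1) <- {8, 20}
  (1,0,1,0) <- {22}
Distinct abstract states = 7

7


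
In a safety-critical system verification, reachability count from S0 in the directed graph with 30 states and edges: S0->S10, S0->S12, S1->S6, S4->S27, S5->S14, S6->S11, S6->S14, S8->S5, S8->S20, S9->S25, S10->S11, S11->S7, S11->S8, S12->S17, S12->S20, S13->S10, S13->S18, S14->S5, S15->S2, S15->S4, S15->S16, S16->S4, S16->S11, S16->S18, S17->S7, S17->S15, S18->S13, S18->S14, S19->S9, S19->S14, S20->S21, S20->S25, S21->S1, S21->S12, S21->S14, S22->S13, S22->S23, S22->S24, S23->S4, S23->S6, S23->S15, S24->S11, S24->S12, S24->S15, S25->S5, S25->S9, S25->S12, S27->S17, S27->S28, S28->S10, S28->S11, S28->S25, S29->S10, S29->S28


BFS from S0:
  layer 0: {S0}
  layer 1: {S10, S12}
  layer 2: {S11, S17, S20}
  layer 3: {S7, S8, S15, S21, S25}
  layer 4: {S1, S2, S4, S5, S9, S14, S16}
  layer 5: {S6, S18, S27}
  layer 6: {S13, S28}
Reachable set: {S0, S1, S2, S4, S5, S6, S7, S8, S9, S10, S11, S12, S13, S14, S15, S16, S17, S18, S20, S21, S25, S27, S28}
Count = 23

23


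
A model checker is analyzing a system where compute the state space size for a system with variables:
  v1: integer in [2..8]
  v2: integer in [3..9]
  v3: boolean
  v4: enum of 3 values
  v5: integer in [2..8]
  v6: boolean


State space = product of domain sizes of all variables.
Domain sizes:
  v1 (integer in [2..8]): 7
  v2 (integer in [3..9]): 7
  v3 (boolean): 2
  v4 (enum of 3 values): 3
  v5 (integer in [2..8]): 7
  v6 (boolean): 2
Product = 7 * 7 * 2 * 3 * 7 * 2 = 4116

4116


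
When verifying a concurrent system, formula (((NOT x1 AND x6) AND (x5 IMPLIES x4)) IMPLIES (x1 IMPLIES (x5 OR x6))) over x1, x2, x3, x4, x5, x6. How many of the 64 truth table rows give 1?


Formula: (((NOT x1 AND x6) AND (x5 IMPLIES x4)) IMPLIES (x1 IMPLIES (x5 OR x6))) over 6 vars (64 rows)
Evaluate each row (x1, x2, x3, x4, x5, x6 as bits, MSB first):
  row 0 [000000]: (((NOT 0 AND 0) AND (0 IMPLIES 0)) IMPLIES (0 IMPLIES (0 OR 0))) -> 1
  row 1 [000001]: (((NOT 0 AND 1) AND (0 IMPLIES 0)) IMPLIES (0 IMPLIES (0 OR 1))) -> 1
  row 2 [000010]: (((NOT 0 AND 0) AND (1 IMPLIES 0)) IMPLIES (0 IMPLIES (1 OR 0))) -> 1
  row 3 [000011]: (((NOT 0 AND 1) AND (1 IMPLIES 0)) IMPLIES (0 IMPLIES (1 OR 1))) -> 1
  row 4 [000100]: (((NOT 0 AND 0) AND (0 IMPLIES 1)) IMPLIES (0 IMPLIES (0 OR 0))) -> 1
  (every remaining row is evaluated the same way; all 64 results are listed next)
Full result column, 8 rows per line (x1,x2,x3 fixed per line; x4,x5,x6 runs 000..111 left to right):
  rows 0-7 [x1,x2,x3=000]: 11111111  (ones: 8)
  rows 8-15 [x1,x2,x3=001]: 11111111  (ones: 8)
  rows 16-23 [x1,x2,x3=010]: 11111111  (ones: 8)
  rows 24-31 [x1,x2,x3=011]: 11111111  (ones: 8)
  rows 32-39 [x1,x2,x3=100]: 11111111  (ones: 8)
  rows 40-47 [x1,x2,x3=101]: 11111111  (ones: 8)
  rows 48-55 [x1,x2,x3=110]: 11111111  (ones: 8)
  rows 56-63 [x1,x2,x3=111]: 11111111  (ones: 8)
Count of 1-rows = 8+8+8+8+8+8+8+8 = 64

64


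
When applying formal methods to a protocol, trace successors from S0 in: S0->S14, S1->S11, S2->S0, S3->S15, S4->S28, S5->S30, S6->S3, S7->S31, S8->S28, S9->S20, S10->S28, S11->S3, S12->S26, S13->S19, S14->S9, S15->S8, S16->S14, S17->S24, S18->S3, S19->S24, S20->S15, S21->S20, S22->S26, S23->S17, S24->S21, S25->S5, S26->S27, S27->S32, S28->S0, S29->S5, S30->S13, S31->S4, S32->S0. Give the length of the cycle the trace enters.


Trace from S0 until a state repeats:
  S0 -> S14 -> S9 -> S20 -> S15 -> S8 -> S28 -> S0
S0 first seen at step 0, revisited at step 7.
Cycle length = 7 - 0 = 7

7


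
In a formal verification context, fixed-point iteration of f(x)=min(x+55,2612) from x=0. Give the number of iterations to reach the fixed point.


Step 1: x=0, cap=2612, increment=55
Step 2: x grows by 55 each step until capped at 2612; fixed point is x=2612
Step 3: iterations = ceil(2612/55) = 48

48


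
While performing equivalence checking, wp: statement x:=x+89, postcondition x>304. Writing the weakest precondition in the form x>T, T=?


Formula: wp(x:=E, P) = P[E/x] (substitute E for x in postcondition)
Step 1: Postcondition: x>304
Step 2: Substitute x+89 for x: x+89>304
Step 3: Solve for x: x > 304-89 = 215

215


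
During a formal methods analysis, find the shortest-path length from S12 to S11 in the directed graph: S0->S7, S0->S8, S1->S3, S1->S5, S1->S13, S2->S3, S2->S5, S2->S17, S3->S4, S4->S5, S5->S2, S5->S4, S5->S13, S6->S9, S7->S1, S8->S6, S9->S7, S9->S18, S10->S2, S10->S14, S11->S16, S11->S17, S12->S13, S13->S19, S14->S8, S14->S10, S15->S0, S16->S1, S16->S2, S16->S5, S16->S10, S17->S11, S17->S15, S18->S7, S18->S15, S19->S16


BFS layer-by-layer from S12:
  dist 0: {S12}
  dist 1: {S13}
  dist 2: {S19}
  dist 3: {S16}
  dist 4: {S1, S2, S5, S10}
  dist 5: {S3, S4, S14, S17}
  dist 6: {S8, S11, S15}
  -> S11 reached at distance 6
Shortest path length = 6

6


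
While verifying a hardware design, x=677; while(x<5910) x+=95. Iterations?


Step 1: x goes from 677 toward 5910 by 95; the body runs while x<5910, so iterations = ceil((bound-start)/step)
Step 2: Distance=5233
Step 3: ceil(5233/95)=56

56


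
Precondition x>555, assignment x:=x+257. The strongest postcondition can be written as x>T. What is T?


Formula: sp(P, x:=E) = exists old_x. (x = E[old_x/x]) AND P[old_x/x] (old_x is the value of x before the assignment; eliminate old_x by solving x = E[old_x/x] for old_x)
Step 1: Precondition P: x>555, i.e. old_x > 555
Step 2: Assignment gives x = old_x + 257, so old_x = x - 257
Step 3: Substitute into P: x - 257 > 555
Step 4: Simplify: x > 555+257 = 812

812


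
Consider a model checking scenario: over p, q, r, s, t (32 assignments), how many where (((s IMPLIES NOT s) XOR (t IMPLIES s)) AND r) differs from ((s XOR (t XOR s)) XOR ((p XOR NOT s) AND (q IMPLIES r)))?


F1 = (((s IMPLIES NOT s) XOR (t IMPLIES s)) AND r)
F2 = ((s XOR (t XOR s)) XOR ((p XOR NOT s) AND (q IMPLIES r)))
Evaluate both on each of 32 rows (bits = p,q,r,s,t):
  row 0 [00000]: F1=0 F2=1 (differ) -> 1
  row 1 [00001]: F1=0 F2=0 -> 0
  row 2 [00010]: F1=0 F2=0 -> 0
  row 3 [00011]: F1=0 F2=1 (differ) -> 1
  row 4 [00100]: F1=0 F2=1 (differ) -> 1
  row 5 [00101]: F1=1 F2=0 (differ) -> 1
  row 6 [00110]: F1=1 F2=0 (differ) -> 1
  row 7 [00111]: F1=1 F2=1 -> 0
  row 8 [01000]: F1=0 F2=0 -> 0
  row 9 [01001]: F1=0 F2=1 (differ) -> 1
  row 10 [01010]: F1=0 F2=0 -> 0
  row 11 [01011]: F1=0 F2=1 (differ) -> 1
  row 12 [01100]: F1=0 F2=1 (differ) -> 1
  row 13 [01101]: F1=1 F2=0 (differ) -> 1
  row 14 [01110]: F1=1 F2=0 (differ) -> 1
  row 15 [01111]: F1=1 F2=1 -> 0
  row 16 [10000]: F1=0 F2=0 -> 0
  row 17 [10001]: F1=0 F2=1 (differ) -> 1
  row 18 [10010]: F1=0 F2=1 (differ) -> 1
  row 19 [10011]: F1=0 F2=0 -> 0
  row 20 [10100]: F1=0 F2=0 -> 0
  row 21 [10101]: F1=1 F2=1 -> 0
  row 22 [10110]: F1=1 F2=1 -> 0
  row 23 [10111]: F1=1 F2=0 (differ) -> 1
  row 24 [11000]: F1=0 F2=0 -> 0
  row 25 [11001]: F1=0 F2=1 (differ) -> 1
  row 26 [11010]: F1=0 F2=0 -> 0
  row 27 [11011]: F1=0 F2=1 (differ) -> 1
  row 28 [11100]: F1=0 F2=0 -> 0
  row 29 [11101]: F1=1 F2=1 -> 0
  row 30 [11110]: F1=1 F2=1 -> 0
  row 31 [11111]: F1=1 F2=0 (differ) -> 1
Full result column, 8 rows per line (p,q fixed per line; r,s,t runs 000..111 left to right):
  rows 0-7 [p,q=00]: 10011110  (ones: 5)
  rows 8-15 [p,q=01]: 01011110  (ones: 5)
  rows 16-23 [p,q=10]: 01100001  (ones: 3)
  rows 24-31 [p,q=11]: 01010001  (ones: 3)
Disagreements = 5+5+3+3 = 16

16


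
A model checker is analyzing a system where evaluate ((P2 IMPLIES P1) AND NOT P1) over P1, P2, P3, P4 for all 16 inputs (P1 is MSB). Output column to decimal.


Formula: ((P2 IMPLIES P1) AND NOT P1) over P1, P2, P3, P4 (16 rows)
Evaluate each row (bits = P1,P2,P3,P4, MSB first):
  row 0 [0000]: ((0 IMPLIES 0) AND NOT 0) -> 1
  row 1 [0001]: ((0 IMPLIES 0) AND NOT 0) -> 1
  row 2 [0010]: ((0 IMPLIES 0) AND NOT 0) -> 1
  row 3 [0011]: ((0 IMPLIES 0) AND NOT 0) -> 1
  row 4 [0100]: ((1 IMPLIES 0) AND NOT 0) -> 0
  row 5 [0101]: ((1 IMPLIES 0) AND NOT 0) -> 0
  row 6 [0110]: ((1 IMPLIES 0) AND NOT 0) -> 0
  row 7 [0111]: ((1 IMPLIES 0) AND NOT 0) -> 0
  row 8 [1000]: ((0 IMPLIES 1) AND NOT 1) -> 0
  row 9 [1001]: ((0 IMPLIES 1) AND NOT 1) -> 0
  row 10 [1010]: ((0 IMPLIES 1) AND NOT 1) -> 0
  row 11 [1011]: ((0 IMPLIES 1) AND NOT 1) -> 0
  row 12 [1100]: ((1 IMPLIES 1) AND NOT 1) -> 0
  row 13 [1101]: ((1 IMPLIES 1) AND NOT 1) -> 0
  row 14 [1110]: ((1 IMPLIES 1) AND NOT 1) -> 0
  row 15 [1111]: ((1 IMPLIES 1) AND NOT 1) -> 0
Full result column, 4 rows per line (P1,P2 fixed per line; P3,P4 runs 00..11 left to right):
  rows 0-3 [P1,P2=00]: 1111  = hex F
  rows 4-7 [P1,P2=01]: 0000  = hex 0
  rows 8-11 [P1,P2=10]: 0000  = hex 0
  rows 12-15 [P1,P2=11]: 0000  = hex 0
Output column (row 0 .. row 15) = 1111000000000000
Output column grouped in 4s = 1111 0000 0000 0000 = 0xF000
Convert to decimal digit by digit (value = value*16 + digit):
  F -> 15
  15*16 + 0 = 240
  240*16 + 0 = 3840
  3840*16 + 0 = 61440
Decimal = 61440

61440


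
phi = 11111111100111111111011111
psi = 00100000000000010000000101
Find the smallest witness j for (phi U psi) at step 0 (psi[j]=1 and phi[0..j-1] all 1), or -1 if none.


(phi U psi) at 0: need smallest j with psi[j]=1 and phi[i]=1 for all i in [0,j).
Scan from step 0:
  step 0: phi=1, psi=0 -> continue
  step 1: phi=1, psi=0 -> continue
  step 2: psi=1 and phi held for [0,2) -> witness found
Witness step = 2

2


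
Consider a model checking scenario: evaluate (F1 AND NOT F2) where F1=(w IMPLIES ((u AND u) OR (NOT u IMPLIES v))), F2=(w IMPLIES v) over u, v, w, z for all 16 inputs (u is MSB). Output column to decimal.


F1 = (w IMPLIES ((u AND u) OR (NOT u IMPLIES v)))
F2 = (w IMPLIES v)
Counterexample to F1=>F2 is where F1=1 and F2=0.
Evaluate each row (bits = u,v,w,z, MSB first):
  row 0 [0000]: F1=1 F2=1 -> F1&~F2 -> 0
  row 1 [0001]: F1=1 F2=1 -> F1&~F2 -> 0
  row 2 [0010]: F1=0 F2=0 -> F1&~F2 -> 0
  row 3 [0011]: F1=0 F2=0 -> F1&~F2 -> 0
  row 4 [0100]: F1=1 F2=1 -> F1&~F2 -> 0
  row 5 [0101]: F1=1 F2=1 -> F1&~F2 -> 0
  row 6 [0110]: F1=1 F2=1 -> F1&~F2 -> 0
  row 7 [0111]: F1=1 F2=1 -> F1&~F2 -> 0
  row 8 [1000]: F1=1 F2=1 -> F1&~F2 -> 0
  row 9 [1001]: F1=1 F2=1 -> F1&~F2 -> 0
  row 10 [1010]: F1=1 F2=0 -> F1&~F2 -> 1
  row 11 [1011]: F1=1 F2=0 -> F1&~F2 -> 1
  row 12 [1100]: F1=1 F2=1 -> F1&~F2 -> 0
  row 13 [1101]: F1=1 F2=1 -> F1&~F2 -> 0
  row 14 [1110]: F1=1 F2=1 -> F1&~F2 -> 0
  row 15 [1111]: F1=1 F2=1 -> F1&~F2 -> 0
Full result column, 4 rows per line (u,v fixed per line; w,z runs 00..11 left to right):
  rows 0-3 [u,v=00]: 0000  = hex 0
  rows 4-7 [u,v=01]: 0000  = hex 0
  rows 8-11 [u,v=10]: 0011  = hex 3
  rows 12-15 [u,v=11]: 0000  = hex 0
Counterexample vector (row 0 .. row 15) = 0000000000110000
Output column grouped in 4s = 0000 0000 0011 0000 = 0x0030
Convert to decimal digit by digit (value = value*16 + digit):
  0 -> 0
  0*16 + 0 = 0
  0*16 + 3 = 3
  3*16 + 0 = 48
Decimal = 48

48


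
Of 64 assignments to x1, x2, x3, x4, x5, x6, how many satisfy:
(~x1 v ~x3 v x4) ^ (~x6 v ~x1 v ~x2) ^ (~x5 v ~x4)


CNF with 3 clauses over 6 vars (64 assignments).
An assignment satisfies CNF iff every clause has >=1 true literal.
Check each row (bits = x1,x2,x3,x4,x5,x6; clause T/F shown):
  row 0 [000000]: clauses=TTT -> 1
  row 1 [000001]: clauses=TTT -> 1
  row 2 [000010]: clauses=TTT -> 1
  row 3 [000011]: clauses=TTT -> 1
  row 4 [000100]: clauses=TTT -> 1
  (every remaining row is evaluated the same way; all 64 results are listed next)
Full result column, 8 rows per line (x1,x2,x3 fixed per line; x4,x5,x6 runs 000..111 left to right):
  rows 0-7 [x1,x2,x3=000]: 11111100  (ones: 6)
  rows 8-15 [x1,x2,x3=001]: 11111100  (ones: 6)
  rows 16-23 [x1,x2,x3=010]: 11111100  (ones: 6)
  rows 24-31 [x1,x2,x3=011]: 11111100  (ones: 6)
  rows 32-39 [x1,x2,x3=100]: 11111100  (ones: 6)
  rows 40-47 [x1,x2,x3=101]: 00001100  (ones: 2)
  rows 48-55 [x1,x2,x3=110]: 10101000  (ones: 3)
  rows 56-63 [x1,x2,x3=111]: 00001000  (ones: 1)
Satisfying assignments = 6+6+6+6+6+2+3+1 = 36

36


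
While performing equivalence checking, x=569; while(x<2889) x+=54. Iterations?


Step 1: x goes from 569 toward 2889 by 54; the body runs while x<2889, so iterations = ceil((bound-start)/step)
Step 2: Distance=2320
Step 3: ceil(2320/54)=43

43
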